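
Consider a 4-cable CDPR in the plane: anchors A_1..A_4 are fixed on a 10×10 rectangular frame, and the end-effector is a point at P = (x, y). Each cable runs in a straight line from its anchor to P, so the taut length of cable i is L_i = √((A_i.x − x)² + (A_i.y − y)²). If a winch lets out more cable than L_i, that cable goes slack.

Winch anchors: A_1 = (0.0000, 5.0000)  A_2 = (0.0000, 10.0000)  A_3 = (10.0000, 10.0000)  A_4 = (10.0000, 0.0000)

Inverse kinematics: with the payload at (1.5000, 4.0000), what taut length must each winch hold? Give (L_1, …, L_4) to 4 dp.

(1.8028, 6.1847, 10.4043, 9.3941)

L_1: Δ = A_1−P = (-1.5000, 1.0000) → ‖Δ‖ = √3.2500 = 1.8028
L_2: Δ = A_2−P = (-1.5000, 6.0000) → ‖Δ‖ = √38.2500 = 6.1847
L_3: Δ = A_3−P = (8.5000, 6.0000) → ‖Δ‖ = √108.2500 = 10.4043
L_4: Δ = A_4−P = (8.5000, -4.0000) → ‖Δ‖ = √88.2500 = 9.3941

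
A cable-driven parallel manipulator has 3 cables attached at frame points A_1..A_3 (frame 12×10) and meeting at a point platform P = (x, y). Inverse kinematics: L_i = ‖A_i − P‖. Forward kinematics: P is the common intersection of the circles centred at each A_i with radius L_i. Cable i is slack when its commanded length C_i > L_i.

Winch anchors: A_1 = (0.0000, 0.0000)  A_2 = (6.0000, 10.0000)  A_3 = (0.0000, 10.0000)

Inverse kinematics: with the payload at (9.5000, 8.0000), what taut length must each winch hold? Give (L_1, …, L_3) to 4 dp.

(12.4197, 4.0311, 9.7082)

L_1: Δ = A_1−P = (-9.5000, -8.0000) → ‖Δ‖ = √154.2500 = 12.4197
L_2: Δ = A_2−P = (-3.5000, 2.0000) → ‖Δ‖ = √16.2500 = 4.0311
L_3: Δ = A_3−P = (-9.5000, 2.0000) → ‖Δ‖ = √94.2500 = 9.7082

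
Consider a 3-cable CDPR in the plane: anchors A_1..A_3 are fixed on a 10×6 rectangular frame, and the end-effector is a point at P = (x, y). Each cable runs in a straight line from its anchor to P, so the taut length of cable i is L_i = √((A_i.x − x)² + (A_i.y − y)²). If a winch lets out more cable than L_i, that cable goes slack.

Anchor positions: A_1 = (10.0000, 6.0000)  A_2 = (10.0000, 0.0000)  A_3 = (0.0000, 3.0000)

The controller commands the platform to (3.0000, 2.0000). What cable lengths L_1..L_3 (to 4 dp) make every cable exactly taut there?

(8.0623, 7.2801, 3.1623)

cable 1: Δx=7.0000, Δy=4.0000; L_1 = √(Δx²+Δy²) = 8.0623
cable 2: Δx=7.0000, Δy=-2.0000; L_2 = √(Δx²+Δy²) = 7.2801
cable 3: Δx=-3.0000, Δy=1.0000; L_3 = √(Δx²+Δy²) = 3.1623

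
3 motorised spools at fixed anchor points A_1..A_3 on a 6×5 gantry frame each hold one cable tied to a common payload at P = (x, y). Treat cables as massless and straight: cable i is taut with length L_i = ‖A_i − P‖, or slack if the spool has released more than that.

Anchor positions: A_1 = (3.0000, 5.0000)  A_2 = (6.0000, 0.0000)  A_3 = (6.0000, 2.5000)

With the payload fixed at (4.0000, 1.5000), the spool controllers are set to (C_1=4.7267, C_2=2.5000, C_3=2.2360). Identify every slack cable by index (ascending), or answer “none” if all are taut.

cable 1: √((-1.0000)²+(3.5000)²)=3.6401, C_1=4.7267: slack
cable 2: √((2.0000)²+(-1.5000)²)=2.5000, C_2=2.5000: taut
cable 3: √((2.0000)²+(1.0000)²)=2.2361, C_3=2.2360: taut

1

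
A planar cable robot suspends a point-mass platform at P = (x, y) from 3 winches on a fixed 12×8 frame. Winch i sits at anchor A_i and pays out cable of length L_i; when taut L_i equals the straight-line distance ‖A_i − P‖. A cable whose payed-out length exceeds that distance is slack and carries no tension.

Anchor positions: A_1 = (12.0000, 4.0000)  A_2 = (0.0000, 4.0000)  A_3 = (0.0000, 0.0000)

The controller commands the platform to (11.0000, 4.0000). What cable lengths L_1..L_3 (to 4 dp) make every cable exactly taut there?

(1.0000, 11.0000, 11.7047)

L_1: Δ = A_1−P = (1.0000, 0.0000) → ‖Δ‖ = √1.0000 = 1.0000
L_2: Δ = A_2−P = (-11.0000, 0.0000) → ‖Δ‖ = √121.0000 = 11.0000
L_3: Δ = A_3−P = (-11.0000, -4.0000) → ‖Δ‖ = √137.0000 = 11.7047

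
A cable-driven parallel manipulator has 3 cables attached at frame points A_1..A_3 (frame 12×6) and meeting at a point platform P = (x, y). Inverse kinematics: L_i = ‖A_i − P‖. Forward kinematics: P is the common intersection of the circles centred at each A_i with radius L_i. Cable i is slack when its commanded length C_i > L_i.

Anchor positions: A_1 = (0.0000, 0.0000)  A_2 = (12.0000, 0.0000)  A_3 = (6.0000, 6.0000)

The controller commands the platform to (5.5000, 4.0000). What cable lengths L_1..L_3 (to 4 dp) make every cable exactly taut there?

(6.8007, 7.6322, 2.0616)

L_1 = √((0.0000−5.5000)² + (0.0000−4.0000)²) = 6.8007
L_2 = √((12.0000−5.5000)² + (0.0000−4.0000)²) = 7.6322
L_3 = √((6.0000−5.5000)² + (6.0000−4.0000)²) = 2.0616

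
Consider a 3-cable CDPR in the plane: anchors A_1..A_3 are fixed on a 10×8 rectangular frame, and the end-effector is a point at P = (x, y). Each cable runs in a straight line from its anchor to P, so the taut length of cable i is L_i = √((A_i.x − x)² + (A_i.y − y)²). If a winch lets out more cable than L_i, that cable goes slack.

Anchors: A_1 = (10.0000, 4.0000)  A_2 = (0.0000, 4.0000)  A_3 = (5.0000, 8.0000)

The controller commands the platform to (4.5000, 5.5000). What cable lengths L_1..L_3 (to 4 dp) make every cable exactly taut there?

L_1: Δ = A_1−P = (5.5000, -1.5000) → ‖Δ‖ = √32.5000 = 5.7009
L_2: Δ = A_2−P = (-4.5000, -1.5000) → ‖Δ‖ = √22.5000 = 4.7434
L_3: Δ = A_3−P = (0.5000, 2.5000) → ‖Δ‖ = √6.5000 = 2.5495

(5.7009, 4.7434, 2.5495)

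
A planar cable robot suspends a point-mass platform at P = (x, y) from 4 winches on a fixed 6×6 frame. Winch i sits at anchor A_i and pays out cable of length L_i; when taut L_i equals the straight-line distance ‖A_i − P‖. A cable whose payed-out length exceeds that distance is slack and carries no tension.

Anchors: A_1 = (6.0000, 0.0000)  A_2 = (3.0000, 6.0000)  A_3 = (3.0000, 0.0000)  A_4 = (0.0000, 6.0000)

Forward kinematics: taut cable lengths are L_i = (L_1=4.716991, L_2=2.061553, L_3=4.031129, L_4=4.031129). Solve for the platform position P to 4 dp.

circle eqns → linear via eq_j − eq_1; set q_j = A_j·A_j − L_j²
q_1 = 36.0000+0.0000−22.2500 = 13.7500
6.0000·x − 12.0000·y = q_1−q_2 = -27.0000
6.0000·x + 0.0000·y = q_1−q_3 = 21.0000
12.0000·x − 12.0000·y = q_1−q_4 = -6.0000
solve first two rows → x=3.5000, y=4.0000
check cable 4: ‖A_4−P‖² = 16.2500 ≈ L_4² = 16.2500 ✓

(3.5000, 4.0000)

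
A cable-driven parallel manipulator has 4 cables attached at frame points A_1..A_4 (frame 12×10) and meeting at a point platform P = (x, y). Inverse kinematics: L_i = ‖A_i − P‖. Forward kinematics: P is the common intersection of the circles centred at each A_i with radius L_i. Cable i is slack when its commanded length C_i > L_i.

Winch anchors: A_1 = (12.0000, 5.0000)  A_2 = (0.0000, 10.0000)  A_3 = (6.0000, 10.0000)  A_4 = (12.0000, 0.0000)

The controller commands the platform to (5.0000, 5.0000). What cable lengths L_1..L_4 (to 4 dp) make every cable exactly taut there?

L_1: Δ = A_1−P = (7.0000, 0.0000) → ‖Δ‖ = √49.0000 = 7.0000
L_2: Δ = A_2−P = (-5.0000, 5.0000) → ‖Δ‖ = √50.0000 = 7.0711
L_3: Δ = A_3−P = (1.0000, 5.0000) → ‖Δ‖ = √26.0000 = 5.0990
L_4: Δ = A_4−P = (7.0000, -5.0000) → ‖Δ‖ = √74.0000 = 8.6023

(7.0000, 7.0711, 5.0990, 8.6023)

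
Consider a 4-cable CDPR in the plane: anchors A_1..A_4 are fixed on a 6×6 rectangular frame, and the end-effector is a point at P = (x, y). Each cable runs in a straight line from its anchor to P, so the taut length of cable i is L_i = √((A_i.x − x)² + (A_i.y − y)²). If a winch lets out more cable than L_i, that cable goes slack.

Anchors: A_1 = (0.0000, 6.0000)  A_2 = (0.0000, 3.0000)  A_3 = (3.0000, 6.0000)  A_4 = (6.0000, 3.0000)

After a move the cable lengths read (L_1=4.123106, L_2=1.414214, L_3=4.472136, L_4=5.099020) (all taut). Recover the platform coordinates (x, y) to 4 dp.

(1.0000, 2.0000)

expand ‖A_i−P‖²=L_i² and subtract eq 1 (k_i ≔ ‖A_i‖²−L_i²)
k_1 = 0.0000+36.0000−17.0000 = 19.0000
eq1−eq2 → [0.0000  6.0000]·P = 12.0000
eq1−eq3 → [-6.0000  0.0000]·P = -6.0000
eq1−eq4 → [-12.0000  6.0000]·P = 0.0000
2×2 solve → P = (1.0000, 2.0000)
check cable 4: ‖A_4−P‖² = 26.0000 ≈ L_4² = 26.0000 ✓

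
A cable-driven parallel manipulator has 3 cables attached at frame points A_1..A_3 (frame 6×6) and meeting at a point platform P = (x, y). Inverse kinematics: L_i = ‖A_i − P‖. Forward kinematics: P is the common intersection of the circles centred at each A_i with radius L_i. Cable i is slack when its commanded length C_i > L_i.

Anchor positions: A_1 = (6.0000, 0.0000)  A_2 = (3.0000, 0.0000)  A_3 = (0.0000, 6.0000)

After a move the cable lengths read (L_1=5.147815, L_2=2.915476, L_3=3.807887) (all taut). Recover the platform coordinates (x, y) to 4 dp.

(1.5000, 2.5000)

circle eqns → linear via eq_j − eq_1; set c_j = A_j·A_j − L_j²
c_1 = 36.0000+0.0000−26.5000 = 9.5000
6.0000·x + 0.0000·y = c_1−c_2 = 9.0000
12.0000·x − 12.0000·y = c_1−c_3 = -12.0000
solve first two rows → x=1.5000, y=2.5000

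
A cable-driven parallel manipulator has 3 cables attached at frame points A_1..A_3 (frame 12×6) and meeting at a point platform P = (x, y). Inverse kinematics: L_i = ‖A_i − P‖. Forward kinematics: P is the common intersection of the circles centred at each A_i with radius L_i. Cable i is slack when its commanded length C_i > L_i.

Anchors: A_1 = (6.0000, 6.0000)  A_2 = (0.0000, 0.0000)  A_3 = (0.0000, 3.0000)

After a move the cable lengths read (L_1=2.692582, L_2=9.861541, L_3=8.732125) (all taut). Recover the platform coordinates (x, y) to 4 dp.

circle eqns → linear via eq_j − eq_1; set k_j = A_j·A_j − L_j²
k_1 = 36.0000+36.0000−7.2500 = 64.7500
12.0000·x + 12.0000·y = k_1−k_2 = 162.0000
12.0000·x + 6.0000·y = k_1−k_3 = 132.0000
solve first two rows → x=8.5000, y=5.0000

(8.5000, 5.0000)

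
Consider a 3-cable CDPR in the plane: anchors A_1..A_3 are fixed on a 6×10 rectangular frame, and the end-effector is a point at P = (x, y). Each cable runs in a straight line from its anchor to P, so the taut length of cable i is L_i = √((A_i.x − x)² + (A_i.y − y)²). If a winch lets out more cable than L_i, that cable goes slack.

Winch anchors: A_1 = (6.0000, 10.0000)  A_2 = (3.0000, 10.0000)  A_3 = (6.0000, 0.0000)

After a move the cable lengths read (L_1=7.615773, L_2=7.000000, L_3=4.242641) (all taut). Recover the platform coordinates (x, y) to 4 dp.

circle eqns → linear via eq_j − eq_1; set k_j = A_j·A_j − L_j²
k_1 = 36.0000+100.0000−58.0000 = 78.0000
6.0000·x + 0.0000·y = k_1−k_2 = 18.0000
0.0000·x + 20.0000·y = k_1−k_3 = 60.0000
solve first two rows → x=3.0000, y=3.0000

(3.0000, 3.0000)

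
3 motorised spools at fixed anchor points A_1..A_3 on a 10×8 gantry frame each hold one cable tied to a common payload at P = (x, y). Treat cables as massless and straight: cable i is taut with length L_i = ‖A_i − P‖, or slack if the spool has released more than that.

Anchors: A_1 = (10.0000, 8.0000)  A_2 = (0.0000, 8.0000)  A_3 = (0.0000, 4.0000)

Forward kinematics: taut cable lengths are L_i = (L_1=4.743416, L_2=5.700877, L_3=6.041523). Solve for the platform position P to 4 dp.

expand ‖A_i−P‖²=L_i² and subtract eq 1 (c_i ≔ ‖A_i‖²−L_i²)
c_1 = 100.0000+64.0000−22.5000 = 141.5000
eq1−eq2 → [20.0000  0.0000]·P = 110.0000
eq1−eq3 → [20.0000  8.0000]·P = 162.0000
2×2 solve → P = (5.5000, 6.5000)

(5.5000, 6.5000)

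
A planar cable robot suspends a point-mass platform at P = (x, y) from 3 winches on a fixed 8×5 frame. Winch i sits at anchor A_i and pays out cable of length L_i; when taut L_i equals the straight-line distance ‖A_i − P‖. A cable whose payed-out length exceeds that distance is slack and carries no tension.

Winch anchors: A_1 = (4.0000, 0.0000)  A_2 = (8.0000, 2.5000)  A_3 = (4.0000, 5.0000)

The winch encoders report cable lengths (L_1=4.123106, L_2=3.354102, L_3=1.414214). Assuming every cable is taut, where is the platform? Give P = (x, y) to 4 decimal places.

(5.0000, 4.0000)

circle eqns → linear via eq_j − eq_1; set k_j = A_j·A_j − L_j²
k_1 = 16.0000+0.0000−17.0000 = -1.0000
-8.0000·x − 5.0000·y = k_1−k_2 = -60.0000
0.0000·x − 10.0000·y = k_1−k_3 = -40.0000
solve first two rows → x=5.0000, y=4.0000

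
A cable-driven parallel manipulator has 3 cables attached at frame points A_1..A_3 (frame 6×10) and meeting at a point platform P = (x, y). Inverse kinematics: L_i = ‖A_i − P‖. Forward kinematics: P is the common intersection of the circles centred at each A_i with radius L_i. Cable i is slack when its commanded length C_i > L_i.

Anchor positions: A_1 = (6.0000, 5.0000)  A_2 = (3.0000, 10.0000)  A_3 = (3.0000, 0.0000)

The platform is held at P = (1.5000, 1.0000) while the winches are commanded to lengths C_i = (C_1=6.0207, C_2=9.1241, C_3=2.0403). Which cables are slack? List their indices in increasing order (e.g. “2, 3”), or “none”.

cable 1: √((4.5000)²+(4.0000)²)=6.0208, C_1=6.0207: taut
cable 2: √((1.5000)²+(9.0000)²)=9.1241, C_2=9.1241: taut
cable 3: √((1.5000)²+(-1.0000)²)=1.8028, C_3=2.0403: slack

3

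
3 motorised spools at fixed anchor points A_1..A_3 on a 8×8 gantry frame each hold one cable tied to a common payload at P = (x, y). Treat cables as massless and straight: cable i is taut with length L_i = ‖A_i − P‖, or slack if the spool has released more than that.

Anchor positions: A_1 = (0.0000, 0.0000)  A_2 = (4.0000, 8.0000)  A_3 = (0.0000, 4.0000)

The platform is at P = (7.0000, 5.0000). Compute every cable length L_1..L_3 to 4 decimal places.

(8.6023, 4.2426, 7.0711)

L_1 = √((0.0000−7.0000)² + (0.0000−5.0000)²) = 8.6023
L_2 = √((4.0000−7.0000)² + (8.0000−5.0000)²) = 4.2426
L_3 = √((0.0000−7.0000)² + (4.0000−5.0000)²) = 7.0711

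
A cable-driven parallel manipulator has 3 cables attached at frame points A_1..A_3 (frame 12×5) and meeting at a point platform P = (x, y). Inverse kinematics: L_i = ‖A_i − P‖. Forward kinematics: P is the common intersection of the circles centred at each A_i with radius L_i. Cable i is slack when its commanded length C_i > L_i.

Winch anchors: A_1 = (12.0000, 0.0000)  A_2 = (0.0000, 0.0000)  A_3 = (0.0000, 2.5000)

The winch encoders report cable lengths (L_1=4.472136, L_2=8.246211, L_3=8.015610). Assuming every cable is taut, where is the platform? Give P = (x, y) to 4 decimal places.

(8.0000, 2.0000)

circle eqns → linear via eq_j − eq_1; set k_j = A_j·A_j − L_j²
k_1 = 144.0000+0.0000−20.0000 = 124.0000
24.0000·x + 0.0000·y = k_1−k_2 = 192.0000
24.0000·x − 5.0000·y = k_1−k_3 = 182.0000
solve first two rows → x=8.0000, y=2.0000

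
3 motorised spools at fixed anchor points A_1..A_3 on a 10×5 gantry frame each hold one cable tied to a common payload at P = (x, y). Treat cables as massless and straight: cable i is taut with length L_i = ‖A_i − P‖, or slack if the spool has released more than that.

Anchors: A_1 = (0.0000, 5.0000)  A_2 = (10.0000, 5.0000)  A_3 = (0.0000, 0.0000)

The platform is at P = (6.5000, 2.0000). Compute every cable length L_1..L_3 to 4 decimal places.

(7.1589, 4.6098, 6.8007)

L_1 = √((0.0000−6.5000)² + (5.0000−2.0000)²) = 7.1589
L_2 = √((10.0000−6.5000)² + (5.0000−2.0000)²) = 4.6098
L_3 = √((0.0000−6.5000)² + (0.0000−2.0000)²) = 6.8007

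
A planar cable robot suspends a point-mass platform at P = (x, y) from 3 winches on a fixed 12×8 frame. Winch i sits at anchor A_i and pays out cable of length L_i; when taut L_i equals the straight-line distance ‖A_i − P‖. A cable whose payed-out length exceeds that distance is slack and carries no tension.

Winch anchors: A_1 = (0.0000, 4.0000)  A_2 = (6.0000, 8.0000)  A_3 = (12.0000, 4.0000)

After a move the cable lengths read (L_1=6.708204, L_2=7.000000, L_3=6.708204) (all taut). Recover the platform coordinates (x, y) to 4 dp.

circle eqns → linear via eq_j − eq_1; set c_j = A_j·A_j − L_j²
c_1 = 0.0000+16.0000−45.0000 = -29.0000
-12.0000·x − 8.0000·y = c_1−c_2 = -80.0000
-24.0000·x + 0.0000·y = c_1−c_3 = -144.0000
solve first two rows → x=6.0000, y=1.0000

(6.0000, 1.0000)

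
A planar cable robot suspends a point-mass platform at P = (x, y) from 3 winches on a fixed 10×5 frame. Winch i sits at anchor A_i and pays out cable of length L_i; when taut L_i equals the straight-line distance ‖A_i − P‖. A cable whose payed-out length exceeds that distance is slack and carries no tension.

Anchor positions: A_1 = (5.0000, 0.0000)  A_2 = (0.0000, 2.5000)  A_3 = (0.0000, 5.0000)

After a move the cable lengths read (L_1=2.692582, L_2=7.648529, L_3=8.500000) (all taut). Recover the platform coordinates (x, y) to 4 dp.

(7.5000, 1.0000)

each cable: (A_i−P)·(A_i−P) = L_i²; let k_i = ‖A_i‖²−L_i²
k_1 = 25.0000+0.0000−7.2500 = 17.7500
row 1: 10.0000x − 5.0000y = 70.0000  (k_2=-52.2500)
row 2: 10.0000x − 10.0000y = 65.0000  (k_3=-47.2500)
Cramer on rows 1–2 → x = 7.5000, y = 1.0000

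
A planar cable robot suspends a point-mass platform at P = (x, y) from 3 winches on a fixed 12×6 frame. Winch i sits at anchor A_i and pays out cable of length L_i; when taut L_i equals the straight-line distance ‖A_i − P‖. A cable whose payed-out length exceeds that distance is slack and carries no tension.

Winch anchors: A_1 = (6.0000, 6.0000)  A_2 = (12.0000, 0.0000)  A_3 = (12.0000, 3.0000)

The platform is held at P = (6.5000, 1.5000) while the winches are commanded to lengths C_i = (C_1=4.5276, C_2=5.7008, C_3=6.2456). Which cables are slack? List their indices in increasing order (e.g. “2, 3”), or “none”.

3

cable 1: √((-0.5000)²+(4.5000)²)=4.5277, C_1=4.5276: taut
cable 2: √((5.5000)²+(-1.5000)²)=5.7009, C_2=5.7008: taut
cable 3: √((5.5000)²+(1.5000)²)=5.7009, C_3=6.2456: slack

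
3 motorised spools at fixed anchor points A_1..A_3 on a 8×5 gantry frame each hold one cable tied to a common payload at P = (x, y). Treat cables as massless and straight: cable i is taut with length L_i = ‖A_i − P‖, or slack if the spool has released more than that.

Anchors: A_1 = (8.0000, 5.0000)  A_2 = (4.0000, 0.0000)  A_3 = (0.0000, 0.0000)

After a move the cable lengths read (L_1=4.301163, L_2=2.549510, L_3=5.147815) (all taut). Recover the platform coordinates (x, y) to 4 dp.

(4.5000, 2.5000)

each cable: (A_i−P)·(A_i−P) = L_i²; let c_i = ‖A_i‖²−L_i²
c_1 = 64.0000+25.0000−18.5000 = 70.5000
row 1: 8.0000x + 10.0000y = 61.0000  (c_2=9.5000)
row 2: 16.0000x + 10.0000y = 97.0000  (c_3=-26.5000)
Cramer on rows 1–2 → x = 4.5000, y = 2.5000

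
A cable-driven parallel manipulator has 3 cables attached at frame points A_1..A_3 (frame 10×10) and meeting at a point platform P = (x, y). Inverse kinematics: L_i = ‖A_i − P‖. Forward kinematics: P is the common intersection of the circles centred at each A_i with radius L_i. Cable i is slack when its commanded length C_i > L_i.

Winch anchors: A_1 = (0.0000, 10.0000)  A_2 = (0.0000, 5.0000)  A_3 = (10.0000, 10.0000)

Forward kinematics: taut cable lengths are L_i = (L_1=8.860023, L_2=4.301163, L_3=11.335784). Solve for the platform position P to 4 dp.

(2.5000, 1.5000)

circle eqns → linear via eq_j − eq_1; set q_j = A_j·A_j − L_j²
q_1 = 0.0000+100.0000−78.5000 = 21.5000
0.0000·x + 10.0000·y = q_1−q_2 = 15.0000
-20.0000·x + 0.0000·y = q_1−q_3 = -50.0000
solve first two rows → x=2.5000, y=1.5000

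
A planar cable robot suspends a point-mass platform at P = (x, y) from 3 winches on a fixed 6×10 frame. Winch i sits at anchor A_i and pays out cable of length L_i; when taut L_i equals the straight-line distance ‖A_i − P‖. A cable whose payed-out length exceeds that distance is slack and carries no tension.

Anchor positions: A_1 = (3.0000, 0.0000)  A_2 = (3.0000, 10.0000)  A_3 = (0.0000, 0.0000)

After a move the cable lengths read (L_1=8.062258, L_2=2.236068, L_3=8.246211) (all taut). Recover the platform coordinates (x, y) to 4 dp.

(2.0000, 8.0000)

expand ‖A_i−P‖²=L_i² and subtract eq 1 (q_i ≔ ‖A_i‖²−L_i²)
q_1 = 9.0000+0.0000−65.0000 = -56.0000
eq1−eq2 → [0.0000  -20.0000]·P = -160.0000
eq1−eq3 → [6.0000  0.0000]·P = 12.0000
2×2 solve → P = (2.0000, 8.0000)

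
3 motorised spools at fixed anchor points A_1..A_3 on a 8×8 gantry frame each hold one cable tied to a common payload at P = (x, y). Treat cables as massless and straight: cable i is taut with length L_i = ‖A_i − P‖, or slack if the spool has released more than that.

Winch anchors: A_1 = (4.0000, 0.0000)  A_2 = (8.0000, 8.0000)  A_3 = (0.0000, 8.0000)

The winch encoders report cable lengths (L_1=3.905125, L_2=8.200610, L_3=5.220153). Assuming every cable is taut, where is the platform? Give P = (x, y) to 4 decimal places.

(1.5000, 3.0000)

expand ‖A_i−P‖²=L_i² and subtract eq 1 (k_i ≔ ‖A_i‖²−L_i²)
k_1 = 16.0000+0.0000−15.2500 = 0.7500
eq1−eq2 → [-8.0000  -16.0000]·P = -60.0000
eq1−eq3 → [8.0000  -16.0000]·P = -36.0000
2×2 solve → P = (1.5000, 3.0000)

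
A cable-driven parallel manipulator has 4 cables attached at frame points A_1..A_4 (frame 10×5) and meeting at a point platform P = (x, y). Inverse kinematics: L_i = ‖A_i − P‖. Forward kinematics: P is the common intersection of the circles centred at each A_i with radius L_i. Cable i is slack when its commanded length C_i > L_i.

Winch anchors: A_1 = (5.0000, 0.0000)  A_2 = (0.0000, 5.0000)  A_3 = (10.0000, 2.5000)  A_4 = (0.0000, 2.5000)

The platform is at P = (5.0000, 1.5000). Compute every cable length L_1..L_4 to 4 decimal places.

L_1 = √((5.0000−5.0000)² + (0.0000−1.5000)²) = 1.5000
L_2 = √((0.0000−5.0000)² + (5.0000−1.5000)²) = 6.1033
L_3 = √((10.0000−5.0000)² + (2.5000−1.5000)²) = 5.0990
L_4 = √((0.0000−5.0000)² + (2.5000−1.5000)²) = 5.0990

(1.5000, 6.1033, 5.0990, 5.0990)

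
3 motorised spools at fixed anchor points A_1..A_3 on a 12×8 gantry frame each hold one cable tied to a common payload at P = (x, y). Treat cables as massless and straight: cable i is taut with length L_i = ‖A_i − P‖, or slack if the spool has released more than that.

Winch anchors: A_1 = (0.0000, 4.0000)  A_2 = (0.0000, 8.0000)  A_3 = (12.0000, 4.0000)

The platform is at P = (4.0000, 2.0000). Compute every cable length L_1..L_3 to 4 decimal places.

L_1: Δ = A_1−P = (-4.0000, 2.0000) → ‖Δ‖ = √20.0000 = 4.4721
L_2: Δ = A_2−P = (-4.0000, 6.0000) → ‖Δ‖ = √52.0000 = 7.2111
L_3: Δ = A_3−P = (8.0000, 2.0000) → ‖Δ‖ = √68.0000 = 8.2462

(4.4721, 7.2111, 8.2462)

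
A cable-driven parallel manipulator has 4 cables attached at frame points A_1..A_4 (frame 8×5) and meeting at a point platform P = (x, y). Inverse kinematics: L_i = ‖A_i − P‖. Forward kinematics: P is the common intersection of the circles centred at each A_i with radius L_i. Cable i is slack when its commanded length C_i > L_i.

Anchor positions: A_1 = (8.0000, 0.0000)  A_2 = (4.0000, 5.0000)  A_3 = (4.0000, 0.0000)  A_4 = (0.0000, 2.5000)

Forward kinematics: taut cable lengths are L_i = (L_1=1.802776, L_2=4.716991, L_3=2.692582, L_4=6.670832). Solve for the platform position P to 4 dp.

circle eqns → linear via eq_j − eq_1; set k_j = A_j·A_j − L_j²
k_1 = 64.0000+0.0000−3.2500 = 60.7500
8.0000·x − 10.0000·y = k_1−k_2 = 42.0000
8.0000·x + 0.0000·y = k_1−k_3 = 52.0000
16.0000·x − 5.0000·y = k_1−k_4 = 99.0000
solve first two rows → x=6.5000, y=1.0000
check cable 4: ‖A_4−P‖² = 44.5000 ≈ L_4² = 44.5000 ✓

(6.5000, 1.0000)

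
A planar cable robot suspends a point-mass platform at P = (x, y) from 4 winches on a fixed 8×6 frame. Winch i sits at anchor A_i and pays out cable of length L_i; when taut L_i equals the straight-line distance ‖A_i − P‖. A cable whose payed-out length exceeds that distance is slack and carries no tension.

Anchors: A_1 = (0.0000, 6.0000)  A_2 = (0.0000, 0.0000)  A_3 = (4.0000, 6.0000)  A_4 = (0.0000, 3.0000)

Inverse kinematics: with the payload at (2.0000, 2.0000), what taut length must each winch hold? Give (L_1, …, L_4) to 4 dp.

L_1 = √((0.0000−2.0000)² + (6.0000−2.0000)²) = 4.4721
L_2 = √((0.0000−2.0000)² + (0.0000−2.0000)²) = 2.8284
L_3 = √((4.0000−2.0000)² + (6.0000−2.0000)²) = 4.4721
L_4 = √((0.0000−2.0000)² + (3.0000−2.0000)²) = 2.2361

(4.4721, 2.8284, 4.4721, 2.2361)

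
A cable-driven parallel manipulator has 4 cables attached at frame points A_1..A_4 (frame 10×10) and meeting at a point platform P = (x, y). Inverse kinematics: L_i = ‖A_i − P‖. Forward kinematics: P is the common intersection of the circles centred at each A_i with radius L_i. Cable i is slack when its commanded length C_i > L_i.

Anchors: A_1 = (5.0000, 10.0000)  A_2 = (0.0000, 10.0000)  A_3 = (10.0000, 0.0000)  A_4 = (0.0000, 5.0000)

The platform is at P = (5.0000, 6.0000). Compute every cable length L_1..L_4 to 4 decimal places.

L_1: Δ = A_1−P = (0.0000, 4.0000) → ‖Δ‖ = √16.0000 = 4.0000
L_2: Δ = A_2−P = (-5.0000, 4.0000) → ‖Δ‖ = √41.0000 = 6.4031
L_3: Δ = A_3−P = (5.0000, -6.0000) → ‖Δ‖ = √61.0000 = 7.8102
L_4: Δ = A_4−P = (-5.0000, -1.0000) → ‖Δ‖ = √26.0000 = 5.0990

(4.0000, 6.4031, 7.8102, 5.0990)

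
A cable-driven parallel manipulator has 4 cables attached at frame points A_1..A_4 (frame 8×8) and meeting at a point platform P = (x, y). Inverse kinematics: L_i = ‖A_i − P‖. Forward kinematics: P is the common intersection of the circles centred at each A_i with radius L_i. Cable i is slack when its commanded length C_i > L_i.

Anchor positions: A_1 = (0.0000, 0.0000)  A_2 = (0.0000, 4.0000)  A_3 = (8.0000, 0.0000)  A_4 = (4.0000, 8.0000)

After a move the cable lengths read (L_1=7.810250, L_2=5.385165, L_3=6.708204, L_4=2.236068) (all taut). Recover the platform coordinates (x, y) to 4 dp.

expand ‖A_i−P‖²=L_i² and subtract eq 1 (c_i ≔ ‖A_i‖²−L_i²)
c_1 = 0.0000+0.0000−61.0000 = -61.0000
eq1−eq2 → [0.0000  -8.0000]·P = -48.0000
eq1−eq3 → [-16.0000  0.0000]·P = -80.0000
eq1−eq4 → [-8.0000  -16.0000]·P = -136.0000
2×2 solve → P = (5.0000, 6.0000)
check cable 4: ‖A_4−P‖² = 5.0000 ≈ L_4² = 5.0000 ✓

(5.0000, 6.0000)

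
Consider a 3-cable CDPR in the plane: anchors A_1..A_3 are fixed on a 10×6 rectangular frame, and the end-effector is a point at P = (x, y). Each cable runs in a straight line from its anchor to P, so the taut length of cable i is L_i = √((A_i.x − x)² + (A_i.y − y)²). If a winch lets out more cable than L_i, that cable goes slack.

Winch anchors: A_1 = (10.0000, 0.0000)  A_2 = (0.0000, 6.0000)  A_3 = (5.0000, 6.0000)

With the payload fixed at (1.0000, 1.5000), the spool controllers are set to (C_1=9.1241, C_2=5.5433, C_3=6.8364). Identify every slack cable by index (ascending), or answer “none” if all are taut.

i=1: geometric 9.1241 vs commanded 9.1241 ⇒ taut
i=2: geometric 4.6098 vs commanded 5.5433 ⇒ slack
i=3: geometric 6.0208 vs commanded 6.8364 ⇒ slack

2, 3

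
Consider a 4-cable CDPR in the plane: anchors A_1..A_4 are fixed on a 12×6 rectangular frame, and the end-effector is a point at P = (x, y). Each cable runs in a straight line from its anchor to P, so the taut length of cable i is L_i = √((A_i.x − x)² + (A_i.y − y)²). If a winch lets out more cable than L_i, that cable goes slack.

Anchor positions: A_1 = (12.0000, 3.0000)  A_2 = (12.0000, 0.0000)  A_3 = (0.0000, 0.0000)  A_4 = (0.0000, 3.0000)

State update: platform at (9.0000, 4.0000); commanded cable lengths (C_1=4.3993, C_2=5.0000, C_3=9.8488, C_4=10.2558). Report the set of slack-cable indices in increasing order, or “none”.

1, 4

cable 1: √((3.0000)²+(-1.0000)²)=3.1623, C_1=4.3993: slack
cable 2: √((3.0000)²+(-4.0000)²)=5.0000, C_2=5.0000: taut
cable 3: √((-9.0000)²+(-4.0000)²)=9.8489, C_3=9.8488: taut
cable 4: √((-9.0000)²+(-1.0000)²)=9.0554, C_4=10.2558: slack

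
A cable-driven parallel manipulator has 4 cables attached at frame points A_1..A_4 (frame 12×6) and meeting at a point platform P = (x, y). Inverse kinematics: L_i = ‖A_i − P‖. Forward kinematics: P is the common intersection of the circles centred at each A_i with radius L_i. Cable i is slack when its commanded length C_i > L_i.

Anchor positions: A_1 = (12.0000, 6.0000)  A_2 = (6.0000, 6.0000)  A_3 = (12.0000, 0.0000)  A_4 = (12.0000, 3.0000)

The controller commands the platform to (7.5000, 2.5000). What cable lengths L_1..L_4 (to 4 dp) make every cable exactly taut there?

(5.7009, 3.8079, 5.1478, 4.5277)

cable 1: Δx=4.5000, Δy=3.5000; L_1 = √(Δx²+Δy²) = 5.7009
cable 2: Δx=-1.5000, Δy=3.5000; L_2 = √(Δx²+Δy²) = 3.8079
cable 3: Δx=4.5000, Δy=-2.5000; L_3 = √(Δx²+Δy²) = 5.1478
cable 4: Δx=4.5000, Δy=0.5000; L_4 = √(Δx²+Δy²) = 4.5277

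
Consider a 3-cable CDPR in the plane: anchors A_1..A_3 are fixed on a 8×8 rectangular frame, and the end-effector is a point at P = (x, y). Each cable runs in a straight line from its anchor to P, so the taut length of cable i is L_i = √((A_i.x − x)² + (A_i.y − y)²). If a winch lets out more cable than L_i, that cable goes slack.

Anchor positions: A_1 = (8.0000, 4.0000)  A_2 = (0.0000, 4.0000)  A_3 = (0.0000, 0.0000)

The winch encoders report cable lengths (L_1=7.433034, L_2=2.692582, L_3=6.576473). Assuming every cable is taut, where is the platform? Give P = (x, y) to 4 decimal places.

(1.0000, 6.5000)

each cable: (A_i−P)·(A_i−P) = L_i²; let q_i = ‖A_i‖²−L_i²
q_1 = 64.0000+16.0000−55.2500 = 24.7500
row 1: 16.0000x + 0.0000y = 16.0000  (q_2=8.7500)
row 2: 16.0000x + 8.0000y = 68.0000  (q_3=-43.2500)
Cramer on rows 1–2 → x = 1.0000, y = 6.5000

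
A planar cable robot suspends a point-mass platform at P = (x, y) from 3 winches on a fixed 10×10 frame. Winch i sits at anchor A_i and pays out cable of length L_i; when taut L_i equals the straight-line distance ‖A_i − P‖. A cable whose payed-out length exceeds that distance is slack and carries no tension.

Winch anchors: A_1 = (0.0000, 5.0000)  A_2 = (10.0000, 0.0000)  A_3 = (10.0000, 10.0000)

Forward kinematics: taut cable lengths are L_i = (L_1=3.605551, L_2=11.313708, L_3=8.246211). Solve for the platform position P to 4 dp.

(2.0000, 8.0000)

expand ‖A_i−P‖²=L_i² and subtract eq 1 (q_i ≔ ‖A_i‖²−L_i²)
q_1 = 0.0000+25.0000−13.0000 = 12.0000
eq1−eq2 → [-20.0000  10.0000]·P = 40.0000
eq1−eq3 → [-20.0000  -10.0000]·P = -120.0000
2×2 solve → P = (2.0000, 8.0000)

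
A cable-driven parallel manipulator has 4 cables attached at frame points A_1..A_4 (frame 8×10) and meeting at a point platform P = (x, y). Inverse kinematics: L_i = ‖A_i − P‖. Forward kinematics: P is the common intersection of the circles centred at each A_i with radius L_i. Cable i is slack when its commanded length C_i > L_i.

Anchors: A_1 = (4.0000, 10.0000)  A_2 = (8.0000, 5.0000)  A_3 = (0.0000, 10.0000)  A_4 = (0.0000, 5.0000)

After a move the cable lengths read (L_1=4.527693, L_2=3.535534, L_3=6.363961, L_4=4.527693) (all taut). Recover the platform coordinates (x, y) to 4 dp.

expand ‖A_i−P‖²=L_i² and subtract eq 1 (q_i ≔ ‖A_i‖²−L_i²)
q_1 = 16.0000+100.0000−20.5000 = 95.5000
eq1−eq2 → [-8.0000  10.0000]·P = 19.0000
eq1−eq3 → [8.0000  0.0000]·P = 36.0000
eq1−eq4 → [8.0000  10.0000]·P = 91.0000
2×2 solve → P = (4.5000, 5.5000)
check cable 4: ‖A_4−P‖² = 20.5000 ≈ L_4² = 20.5000 ✓

(4.5000, 5.5000)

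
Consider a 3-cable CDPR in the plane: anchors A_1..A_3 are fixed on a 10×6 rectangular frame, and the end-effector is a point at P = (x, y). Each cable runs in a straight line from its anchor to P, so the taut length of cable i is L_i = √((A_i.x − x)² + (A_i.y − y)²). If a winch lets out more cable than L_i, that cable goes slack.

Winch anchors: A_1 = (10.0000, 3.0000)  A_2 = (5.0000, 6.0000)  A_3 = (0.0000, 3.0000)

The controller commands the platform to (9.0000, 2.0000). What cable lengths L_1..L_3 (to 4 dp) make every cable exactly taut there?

(1.4142, 5.6569, 9.0554)

cable 1: Δx=1.0000, Δy=1.0000; L_1 = √(Δx²+Δy²) = 1.4142
cable 2: Δx=-4.0000, Δy=4.0000; L_2 = √(Δx²+Δy²) = 5.6569
cable 3: Δx=-9.0000, Δy=1.0000; L_3 = √(Δx²+Δy²) = 9.0554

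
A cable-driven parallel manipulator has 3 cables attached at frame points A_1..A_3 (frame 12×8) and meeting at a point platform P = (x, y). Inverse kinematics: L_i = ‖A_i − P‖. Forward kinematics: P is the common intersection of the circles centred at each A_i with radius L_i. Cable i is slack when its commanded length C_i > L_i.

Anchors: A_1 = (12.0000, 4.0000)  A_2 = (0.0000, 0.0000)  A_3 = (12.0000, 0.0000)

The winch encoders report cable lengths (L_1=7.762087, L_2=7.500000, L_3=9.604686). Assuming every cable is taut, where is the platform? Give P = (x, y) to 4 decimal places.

expand ‖A_i−P‖²=L_i² and subtract eq 1 (q_i ≔ ‖A_i‖²−L_i²)
q_1 = 144.0000+16.0000−60.2500 = 99.7500
eq1−eq2 → [24.0000  8.0000]·P = 156.0000
eq1−eq3 → [0.0000  8.0000]·P = 48.0000
2×2 solve → P = (4.5000, 6.0000)

(4.5000, 6.0000)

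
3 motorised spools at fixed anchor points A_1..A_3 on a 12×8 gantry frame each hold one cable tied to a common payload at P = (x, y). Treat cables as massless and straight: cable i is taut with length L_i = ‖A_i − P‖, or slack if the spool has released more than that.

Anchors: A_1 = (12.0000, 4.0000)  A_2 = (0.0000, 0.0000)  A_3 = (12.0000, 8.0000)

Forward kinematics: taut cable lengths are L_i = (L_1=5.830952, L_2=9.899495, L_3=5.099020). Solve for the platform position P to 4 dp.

(7.0000, 7.0000)

circle eqns → linear via eq_j − eq_1; set q_j = A_j·A_j − L_j²
q_1 = 144.0000+16.0000−34.0000 = 126.0000
24.0000·x + 8.0000·y = q_1−q_2 = 224.0000
0.0000·x − 8.0000·y = q_1−q_3 = -56.0000
solve first two rows → x=7.0000, y=7.0000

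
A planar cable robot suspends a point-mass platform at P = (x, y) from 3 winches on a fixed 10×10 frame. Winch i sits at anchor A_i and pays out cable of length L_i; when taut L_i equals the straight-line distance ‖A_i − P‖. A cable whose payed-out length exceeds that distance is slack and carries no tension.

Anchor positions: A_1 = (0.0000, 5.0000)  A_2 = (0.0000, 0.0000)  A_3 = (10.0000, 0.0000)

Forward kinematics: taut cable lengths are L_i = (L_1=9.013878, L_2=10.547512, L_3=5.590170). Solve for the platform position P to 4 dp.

(9.0000, 5.5000)

circle eqns → linear via eq_j − eq_1; set k_j = A_j·A_j − L_j²
k_1 = 0.0000+25.0000−81.2500 = -56.2500
0.0000·x + 10.0000·y = k_1−k_2 = 55.0000
-20.0000·x + 10.0000·y = k_1−k_3 = -125.0000
solve first two rows → x=9.0000, y=5.5000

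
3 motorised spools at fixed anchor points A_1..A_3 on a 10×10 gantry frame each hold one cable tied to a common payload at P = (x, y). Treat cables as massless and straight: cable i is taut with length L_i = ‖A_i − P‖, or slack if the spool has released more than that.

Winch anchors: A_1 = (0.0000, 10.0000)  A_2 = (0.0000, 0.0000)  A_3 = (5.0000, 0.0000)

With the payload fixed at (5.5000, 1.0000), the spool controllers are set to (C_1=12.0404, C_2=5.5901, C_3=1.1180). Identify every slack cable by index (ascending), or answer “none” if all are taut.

1

i=1: geometric 10.5475 vs commanded 12.0404 ⇒ slack
i=2: geometric 5.5902 vs commanded 5.5901 ⇒ taut
i=3: geometric 1.1180 vs commanded 1.1180 ⇒ taut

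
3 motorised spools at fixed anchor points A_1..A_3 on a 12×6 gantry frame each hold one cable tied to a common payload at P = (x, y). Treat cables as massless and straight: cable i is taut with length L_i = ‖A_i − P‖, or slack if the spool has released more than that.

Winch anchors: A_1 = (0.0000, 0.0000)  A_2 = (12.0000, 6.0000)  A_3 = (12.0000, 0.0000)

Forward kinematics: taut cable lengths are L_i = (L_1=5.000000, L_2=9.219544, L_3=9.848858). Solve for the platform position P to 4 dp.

expand ‖A_i−P‖²=L_i² and subtract eq 1 (k_i ≔ ‖A_i‖²−L_i²)
k_1 = 0.0000+0.0000−25.0000 = -25.0000
eq1−eq2 → [-24.0000  -12.0000]·P = -120.0000
eq1−eq3 → [-24.0000  0.0000]·P = -72.0000
2×2 solve → P = (3.0000, 4.0000)

(3.0000, 4.0000)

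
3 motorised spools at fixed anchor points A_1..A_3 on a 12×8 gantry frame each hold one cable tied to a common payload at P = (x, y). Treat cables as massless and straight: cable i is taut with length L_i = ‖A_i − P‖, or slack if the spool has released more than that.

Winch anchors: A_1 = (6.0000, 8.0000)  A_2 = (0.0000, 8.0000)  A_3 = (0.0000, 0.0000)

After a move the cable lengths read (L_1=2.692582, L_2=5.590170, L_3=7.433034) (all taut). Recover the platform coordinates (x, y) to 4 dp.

(5.0000, 5.5000)

each cable: (A_i−P)·(A_i−P) = L_i²; let c_i = ‖A_i‖²−L_i²
c_1 = 36.0000+64.0000−7.2500 = 92.7500
row 1: 12.0000x + 0.0000y = 60.0000  (c_2=32.7500)
row 2: 12.0000x + 16.0000y = 148.0000  (c_3=-55.2500)
Cramer on rows 1–2 → x = 5.0000, y = 5.5000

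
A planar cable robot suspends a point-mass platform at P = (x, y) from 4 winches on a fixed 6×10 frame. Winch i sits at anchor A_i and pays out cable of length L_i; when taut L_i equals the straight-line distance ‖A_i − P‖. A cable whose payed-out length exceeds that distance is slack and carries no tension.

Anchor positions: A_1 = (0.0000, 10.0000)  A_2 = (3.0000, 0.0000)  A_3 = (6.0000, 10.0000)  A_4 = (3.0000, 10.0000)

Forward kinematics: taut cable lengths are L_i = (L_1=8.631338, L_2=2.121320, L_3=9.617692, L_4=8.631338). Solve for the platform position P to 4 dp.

circle eqns → linear via eq_j − eq_1; set k_j = A_j·A_j − L_j²
k_1 = 0.0000+100.0000−74.5000 = 25.5000
-6.0000·x + 20.0000·y = k_1−k_2 = 21.0000
-12.0000·x + 0.0000·y = k_1−k_3 = -18.0000
-6.0000·x + 0.0000·y = k_1−k_4 = -9.0000
solve first two rows → x=1.5000, y=1.5000
check cable 4: ‖A_4−P‖² = 74.5000 ≈ L_4² = 74.5000 ✓

(1.5000, 1.5000)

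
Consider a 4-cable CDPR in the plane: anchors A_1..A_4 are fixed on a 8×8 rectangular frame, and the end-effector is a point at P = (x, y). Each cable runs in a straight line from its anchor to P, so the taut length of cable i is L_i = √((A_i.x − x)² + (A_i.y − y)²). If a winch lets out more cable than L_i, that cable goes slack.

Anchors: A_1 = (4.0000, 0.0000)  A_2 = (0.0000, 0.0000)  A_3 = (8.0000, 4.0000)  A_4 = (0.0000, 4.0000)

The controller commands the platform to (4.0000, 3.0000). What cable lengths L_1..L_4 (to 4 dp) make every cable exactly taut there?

(3.0000, 5.0000, 4.1231, 4.1231)

L_1: Δ = A_1−P = (0.0000, -3.0000) → ‖Δ‖ = √9.0000 = 3.0000
L_2: Δ = A_2−P = (-4.0000, -3.0000) → ‖Δ‖ = √25.0000 = 5.0000
L_3: Δ = A_3−P = (4.0000, 1.0000) → ‖Δ‖ = √17.0000 = 4.1231
L_4: Δ = A_4−P = (-4.0000, 1.0000) → ‖Δ‖ = √17.0000 = 4.1231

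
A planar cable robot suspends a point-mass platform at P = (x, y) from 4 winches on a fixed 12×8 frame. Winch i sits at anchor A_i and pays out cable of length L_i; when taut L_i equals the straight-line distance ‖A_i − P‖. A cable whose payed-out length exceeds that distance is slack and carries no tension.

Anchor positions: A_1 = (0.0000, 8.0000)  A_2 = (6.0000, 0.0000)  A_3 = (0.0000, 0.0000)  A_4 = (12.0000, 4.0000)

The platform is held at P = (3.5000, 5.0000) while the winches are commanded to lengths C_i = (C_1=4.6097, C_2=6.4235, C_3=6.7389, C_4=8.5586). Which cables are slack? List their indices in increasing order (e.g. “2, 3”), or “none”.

2, 3

cable 1: L_1 = ‖A_1−P‖ = 4.6098;  C_1 = 4.6097 → taut
cable 2: L_2 = ‖A_2−P‖ = 5.5902;  C_2 = 6.4235 → slack
cable 3: L_3 = ‖A_3−P‖ = 6.1033;  C_3 = 6.7389 → slack
cable 4: L_4 = ‖A_4−P‖ = 8.5586;  C_4 = 8.5586 → taut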